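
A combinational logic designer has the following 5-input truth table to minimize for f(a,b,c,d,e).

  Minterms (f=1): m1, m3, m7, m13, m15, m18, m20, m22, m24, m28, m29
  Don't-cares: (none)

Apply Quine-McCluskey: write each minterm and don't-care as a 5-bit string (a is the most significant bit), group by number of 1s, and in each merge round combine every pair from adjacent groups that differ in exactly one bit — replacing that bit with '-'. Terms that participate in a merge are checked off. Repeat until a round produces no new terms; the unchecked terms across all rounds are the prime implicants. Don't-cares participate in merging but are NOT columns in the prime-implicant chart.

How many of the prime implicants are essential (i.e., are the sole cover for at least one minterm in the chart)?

3

size-2^0 implicants → 00001(✓)  00011(✓)  00111(✓)  01101(✓)  01111(✓)  10010(✓)  10100(✓)  10110(✓)  11000(✓)  11100(✓)  11101(✓)
size-2^1 implicants → -1101  0-111  00-11  000-1  011-1  1-100  10-10  101-0  11-00  1110-
Unchecked terms (primes): -1101, 0-111, 00-11, 000-1, 011-1, 1-100, 10-10, 101-0, 11-00, 1110-
Minterm coverage:
  m1 ⊆ 000-1 [E]
  m3 ⊆ 00-11,000-1
  m7 ⊆ 0-111,00-11
  m13 ⊆ -1101,011-1
  m15 ⊆ 0-111,011-1
  m18 ⊆ 10-10 [E]
  m20 ⊆ 1-100,101-0
  m22 ⊆ 10-10,101-0
  m24 ⊆ 11-00 [E]
  m28 ⊆ 1-100,11-00,1110-
  m29 ⊆ -1101,1110-
E = {000-1, 10-10, 11-00}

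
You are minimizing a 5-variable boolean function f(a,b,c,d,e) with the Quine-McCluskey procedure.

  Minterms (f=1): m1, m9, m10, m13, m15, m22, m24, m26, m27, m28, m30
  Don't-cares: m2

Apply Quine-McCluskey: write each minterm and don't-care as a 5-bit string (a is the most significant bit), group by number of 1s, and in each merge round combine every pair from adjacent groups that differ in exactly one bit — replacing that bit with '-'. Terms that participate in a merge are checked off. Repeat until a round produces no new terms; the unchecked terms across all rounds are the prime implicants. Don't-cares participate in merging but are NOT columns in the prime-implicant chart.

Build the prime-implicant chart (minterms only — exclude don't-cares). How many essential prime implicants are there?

[col 0] 00001*, 00010*, 01001*, 01010*, 01101*, 01111*, 10110*, 11000*, 11010*, 11011*, 11100*, 11110*
[col 1] -1010, 0-001, 0-010, 01-01, 011-1, 1-110, 11-00*, 11-10*, 110-0*, 1101-, 111-0*
[col 2] 11--0
Prime implicants: -1010, 0-001, 0-010, 01-01, 011-1, 1-110, 11--0, 1101-
PI chart (minterm → PIs covering it):
  1 | 0-001  (sole → essential)
  9 | 0-001,01-01
  10 | -1010,0-010
  13 | 01-01,011-1
  15 | 011-1  (sole → essential)
  22 | 1-110  (sole → essential)
  24 | 11--0  (sole → essential)
  26 | -1010,11--0,1101-
  27 | 1101-  (sole → essential)
  28 | 11--0  (sole → essential)
  30 | 1-110,11--0
Essential prime implicants: 0-001, 011-1, 1-110, 11--0, 1101-

5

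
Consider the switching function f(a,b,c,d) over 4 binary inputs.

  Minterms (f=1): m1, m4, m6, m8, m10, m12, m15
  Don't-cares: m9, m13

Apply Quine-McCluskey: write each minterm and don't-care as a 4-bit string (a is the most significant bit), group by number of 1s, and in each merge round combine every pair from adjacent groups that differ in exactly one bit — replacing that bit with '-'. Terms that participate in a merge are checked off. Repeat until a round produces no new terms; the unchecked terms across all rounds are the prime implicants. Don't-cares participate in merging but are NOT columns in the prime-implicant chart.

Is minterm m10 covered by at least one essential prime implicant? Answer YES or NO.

Round 0: 0001✓ 0100✓ 0110✓ 1000✓ 1001✓ 1010✓ 1100✓ 1101✓ 1111✓
Round 1: -001 -100 01-0 1-00✓ 1-01✓ 10-0 100-✓ 11-1 110-✓
Round 2: 1-0-
PIs = {-001, -100, 01-0, 1-0-, 10-0, 11-1}
Coverage chart:
  m1: -001 ←essential
  m4: -100,01-0
  m6: 01-0 ←essential
  m8: 1-0-,10-0
  m10: 10-0 ←essential
  m12: -100,1-0-
  m15: 11-1 ←essential
Essential: -001, 01-0, 10-0, 11-1

YES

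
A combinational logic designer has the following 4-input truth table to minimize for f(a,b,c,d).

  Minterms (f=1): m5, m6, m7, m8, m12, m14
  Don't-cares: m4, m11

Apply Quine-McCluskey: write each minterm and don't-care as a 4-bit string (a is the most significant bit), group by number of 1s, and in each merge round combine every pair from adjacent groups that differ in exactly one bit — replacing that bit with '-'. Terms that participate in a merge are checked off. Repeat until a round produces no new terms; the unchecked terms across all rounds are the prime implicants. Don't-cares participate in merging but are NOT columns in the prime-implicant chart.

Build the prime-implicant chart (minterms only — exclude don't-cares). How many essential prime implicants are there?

3

Round 0: 0100✓ 0101✓ 0110✓ 0111✓ 1000✓ 1011 1100✓ 1110✓
Round 1: -100✓ -110✓ 01-0✓ 01-1✓ 010-✓ 011-✓ 1-00 11-0✓
Round 2: -1-0 01--
PIs = {-1-0, 01--, 1-00, 1011}
Coverage chart:
  m5: 01-- ←essential
  m6: -1-0,01--
  m7: 01-- ←essential
  m8: 1-00 ←essential
  m12: -1-0,1-00
  m14: -1-0 ←essential
Essential: -1-0, 01--, 1-00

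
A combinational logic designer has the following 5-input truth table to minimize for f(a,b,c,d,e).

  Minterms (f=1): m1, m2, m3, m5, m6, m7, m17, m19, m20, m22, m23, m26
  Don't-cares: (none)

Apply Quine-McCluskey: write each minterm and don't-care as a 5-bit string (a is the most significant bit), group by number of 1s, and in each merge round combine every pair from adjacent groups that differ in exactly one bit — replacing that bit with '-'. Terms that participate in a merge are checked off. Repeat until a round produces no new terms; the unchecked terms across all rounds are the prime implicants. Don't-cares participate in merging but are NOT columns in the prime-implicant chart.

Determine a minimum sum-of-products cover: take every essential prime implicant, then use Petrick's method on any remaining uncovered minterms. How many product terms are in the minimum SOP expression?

Round 0: 00001✓ 00010✓ 00011✓ 00101✓ 00110✓ 00111✓ 10001✓ 10011✓ 10100✓ 10110✓ 10111✓ 11010
Round 1: -0001✓ -0011✓ -0110✓ -0111✓ 00-01✓ 00-10✓ 00-11✓ 000-1✓ 0001-✓ 001-1✓ 0011-✓ 10-11✓ 100-1✓ 101-0 1011-✓
Round 2: -0-11 -00-1 -011- 00--1 00-1-
PIs = {-0-11, -00-1, -011-, 00--1, 00-1-, 101-0, 11010}
Coverage chart:
  m1: -00-1,00--1
  m2: 00-1- ←essential
  m3: -0-11,-00-1,00--1,00-1-
  m5: 00--1 ←essential
  m6: -011-,00-1-
  m7: -0-11,-011-,00--1,00-1-
  m17: -00-1 ←essential
  m19: -0-11,-00-1
  m20: 101-0 ←essential
  m22: -011-,101-0
  m23: -0-11,-011-
  m26: 11010 ←essential
Essential: -00-1, 00--1, 00-1-, 101-0, 11010
Petrick residual → -0-11
Min cover (6 terms): b'de + b'c'e + a'b'e + a'b'd + ab'ce' + abc'de'

6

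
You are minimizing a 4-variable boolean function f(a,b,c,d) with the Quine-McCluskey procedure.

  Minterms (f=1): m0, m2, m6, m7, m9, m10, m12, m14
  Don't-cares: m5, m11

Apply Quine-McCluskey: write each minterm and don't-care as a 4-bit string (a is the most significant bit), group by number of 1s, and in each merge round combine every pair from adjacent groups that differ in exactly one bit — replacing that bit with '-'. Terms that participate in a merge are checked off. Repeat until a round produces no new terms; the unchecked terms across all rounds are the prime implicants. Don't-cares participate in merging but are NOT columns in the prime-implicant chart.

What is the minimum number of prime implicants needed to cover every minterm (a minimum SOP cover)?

5

[col 0] 0000*, 0010*, 0101*, 0110*, 0111*, 1001*, 1010*, 1011*, 1100*, 1110*
[col 1] -010*, -110*, 0-10*, 00-0, 01-1, 011-, 1-10*, 10-1, 101-, 11-0
[col 2] --10
Prime implicants: --10, 00-0, 01-1, 011-, 10-1, 101-, 11-0
PI chart (minterm → PIs covering it):
  0 | 00-0  (sole → essential)
  2 | --10,00-0
  6 | --10,011-
  7 | 01-1,011-
  9 | 10-1  (sole → essential)
  10 | --10,101-
  12 | 11-0  (sole → essential)
  14 | --10,11-0
Essential prime implicants: 00-0, 10-1, 11-0
Petrick residual → --10, 01-1
Minimum SOP uses 5 PIs: cd' + a'b'd' + a'bd + ab'd + abd'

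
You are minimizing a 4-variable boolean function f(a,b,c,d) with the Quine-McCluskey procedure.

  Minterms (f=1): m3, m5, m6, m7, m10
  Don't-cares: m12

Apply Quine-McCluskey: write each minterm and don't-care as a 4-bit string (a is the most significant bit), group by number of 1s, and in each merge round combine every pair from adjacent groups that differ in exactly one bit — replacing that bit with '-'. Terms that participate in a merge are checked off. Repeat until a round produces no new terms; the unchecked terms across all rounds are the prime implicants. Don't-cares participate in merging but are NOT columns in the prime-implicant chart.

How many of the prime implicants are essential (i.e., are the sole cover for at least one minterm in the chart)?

4

[col 0] 0011*, 0101*, 0110*, 0111*, 1010, 1100
[col 1] 0-11, 01-1, 011-
Prime implicants: 0-11, 01-1, 011-, 1010, 1100
PI chart (minterm → PIs covering it):
  3 | 0-11  (sole → essential)
  5 | 01-1  (sole → essential)
  6 | 011-  (sole → essential)
  7 | 0-11,01-1,011-
  10 | 1010  (sole → essential)
Essential prime implicants: 0-11, 01-1, 011-, 1010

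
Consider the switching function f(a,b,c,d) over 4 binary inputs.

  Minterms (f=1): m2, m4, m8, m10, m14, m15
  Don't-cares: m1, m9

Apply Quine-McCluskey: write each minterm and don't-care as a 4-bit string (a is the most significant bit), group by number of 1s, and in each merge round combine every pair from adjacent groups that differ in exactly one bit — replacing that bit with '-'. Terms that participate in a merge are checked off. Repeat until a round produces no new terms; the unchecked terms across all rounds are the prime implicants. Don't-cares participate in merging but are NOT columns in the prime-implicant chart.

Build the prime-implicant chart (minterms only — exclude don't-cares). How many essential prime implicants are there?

3

Round 0: 0001✓ 0010✓ 0100 1000✓ 1001✓ 1010✓ 1110✓ 1111✓
Round 1: -001 -010 1-10 10-0 100- 111-
PIs = {-001, -010, 0100, 1-10, 10-0, 100-, 111-}
Coverage chart:
  m2: -010 ←essential
  m4: 0100 ←essential
  m8: 10-0,100-
  m10: -010,1-10,10-0
  m14: 1-10,111-
  m15: 111- ←essential
Essential: -010, 0100, 111-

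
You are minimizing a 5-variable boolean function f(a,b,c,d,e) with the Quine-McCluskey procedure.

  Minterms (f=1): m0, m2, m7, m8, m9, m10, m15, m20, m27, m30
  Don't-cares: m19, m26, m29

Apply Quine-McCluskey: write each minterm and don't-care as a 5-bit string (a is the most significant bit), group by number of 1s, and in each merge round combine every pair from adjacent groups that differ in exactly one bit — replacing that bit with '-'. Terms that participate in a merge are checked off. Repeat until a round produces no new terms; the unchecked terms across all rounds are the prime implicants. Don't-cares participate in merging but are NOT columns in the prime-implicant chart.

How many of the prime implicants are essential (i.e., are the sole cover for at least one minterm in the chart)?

size-2^0 implicants → 00000(✓)  00010(✓)  00111(✓)  01000(✓)  01001(✓)  01010(✓)  01111(✓)  10011(✓)  10100  11010(✓)  11011(✓)  11101  11110(✓)
size-2^1 implicants → -1010  0-000(✓)  0-010(✓)  0-111  000-0(✓)  010-0(✓)  0100-  1-011  11-10  1101-
size-2^2 implicants → 0-0-0
Unchecked terms (primes): -1010, 0-0-0, 0-111, 0100-, 1-011, 10100, 11-10, 1101-, 11101
Minterm coverage:
  m0 ⊆ 0-0-0 [E]
  m2 ⊆ 0-0-0 [E]
  m7 ⊆ 0-111 [E]
  m8 ⊆ 0-0-0,0100-
  m9 ⊆ 0100- [E]
  m10 ⊆ -1010,0-0-0
  m15 ⊆ 0-111 [E]
  m20 ⊆ 10100 [E]
  m27 ⊆ 1-011,1101-
  m30 ⊆ 11-10 [E]
E = {0-0-0, 0-111, 0100-, 10100, 11-10}

5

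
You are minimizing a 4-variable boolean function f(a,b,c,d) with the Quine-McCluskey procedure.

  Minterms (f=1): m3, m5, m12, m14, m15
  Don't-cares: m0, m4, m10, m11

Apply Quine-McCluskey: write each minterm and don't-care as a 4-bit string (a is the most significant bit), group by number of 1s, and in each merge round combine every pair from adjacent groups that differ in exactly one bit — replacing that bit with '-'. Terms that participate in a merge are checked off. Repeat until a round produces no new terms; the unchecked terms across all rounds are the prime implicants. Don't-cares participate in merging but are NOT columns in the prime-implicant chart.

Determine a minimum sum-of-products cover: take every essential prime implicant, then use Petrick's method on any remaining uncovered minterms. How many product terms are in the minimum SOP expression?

Round 0: 0000✓ 0011✓ 0100✓ 0101✓ 1010✓ 1011✓ 1100✓ 1110✓ 1111✓
Round 1: -011 -100 0-00 010- 1-10✓ 1-11✓ 101-✓ 11-0 111-✓
Round 2: 1-1-
PIs = {-011, -100, 0-00, 010-, 1-1-, 11-0}
Coverage chart:
  m3: -011 ←essential
  m5: 010- ←essential
  m12: -100,11-0
  m14: 1-1-,11-0
  m15: 1-1- ←essential
Essential: -011, 010-, 1-1-
Petrick residual → -100
Min cover (4 terms): b'cd + bc'd' + a'bc' + ac

4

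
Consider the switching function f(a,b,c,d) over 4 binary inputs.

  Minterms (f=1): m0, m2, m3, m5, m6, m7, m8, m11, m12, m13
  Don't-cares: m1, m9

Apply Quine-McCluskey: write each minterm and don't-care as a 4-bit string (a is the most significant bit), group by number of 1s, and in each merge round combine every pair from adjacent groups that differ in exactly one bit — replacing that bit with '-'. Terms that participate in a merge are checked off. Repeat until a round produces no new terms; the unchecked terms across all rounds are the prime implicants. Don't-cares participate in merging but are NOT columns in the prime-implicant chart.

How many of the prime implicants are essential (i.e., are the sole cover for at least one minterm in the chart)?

3

Round 0: 0000✓ 0001✓ 0010✓ 0011✓ 0101✓ 0110✓ 0111✓ 1000✓ 1001✓ 1011✓ 1100✓ 1101✓
Round 1: -000✓ -001✓ -011✓ -101✓ 0-01✓ 0-10✓ 0-11✓ 00-0✓ 00-1✓ 000-✓ 001-✓ 01-1✓ 011-✓ 1-00✓ 1-01✓ 10-1✓ 100-✓ 110-✓
Round 2: --01 -0-1 -00- 0--1 0-1- 00-- 1-0-
PIs = {--01, -0-1, -00-, 0--1, 0-1-, 00--, 1-0-}
Coverage chart:
  m0: -00-,00--
  m2: 0-1-,00--
  m3: -0-1,0--1,0-1-,00--
  m5: --01,0--1
  m6: 0-1- ←essential
  m7: 0--1,0-1-
  m8: -00-,1-0-
  m11: -0-1 ←essential
  m12: 1-0- ←essential
  m13: --01,1-0-
Essential: -0-1, 0-1-, 1-0-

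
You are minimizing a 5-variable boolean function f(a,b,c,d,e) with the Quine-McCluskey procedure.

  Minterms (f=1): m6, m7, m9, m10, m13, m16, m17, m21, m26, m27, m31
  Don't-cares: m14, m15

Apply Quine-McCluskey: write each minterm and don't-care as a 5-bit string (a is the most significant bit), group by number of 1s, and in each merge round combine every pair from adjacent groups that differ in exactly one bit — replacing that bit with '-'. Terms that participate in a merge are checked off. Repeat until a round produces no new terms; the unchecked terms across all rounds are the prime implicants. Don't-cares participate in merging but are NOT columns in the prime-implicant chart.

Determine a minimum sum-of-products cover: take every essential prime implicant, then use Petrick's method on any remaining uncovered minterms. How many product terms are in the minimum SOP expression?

6

[col 0] 00110*, 00111*, 01001*, 01010*, 01101*, 01110*, 01111*, 10000*, 10001*, 10101*, 11010*, 11011*, 11111*
[col 1] -1010, -1111, 0-110*, 0-111*, 0011-*, 01-01, 01-10, 011-1, 0111-*, 10-01, 1000-, 11-11, 1101-
[col 2] 0-11-
Prime implicants: -1010, -1111, 0-11-, 01-01, 01-10, 011-1, 10-01, 1000-, 11-11, 1101-
PI chart (minterm → PIs covering it):
  6 | 0-11-  (sole → essential)
  7 | 0-11-  (sole → essential)
  9 | 01-01  (sole → essential)
  10 | -1010,01-10
  13 | 01-01,011-1
  16 | 1000-  (sole → essential)
  17 | 10-01,1000-
  21 | 10-01  (sole → essential)
  26 | -1010,1101-
  27 | 11-11,1101-
  31 | -1111,11-11
Essential prime implicants: 0-11-, 01-01, 10-01, 1000-
Petrick residual → -1010, 11-11
Minimum SOP uses 6 PIs: bc'de' + a'cd + a'bd'e + ab'd'e + ab'c'd' + abde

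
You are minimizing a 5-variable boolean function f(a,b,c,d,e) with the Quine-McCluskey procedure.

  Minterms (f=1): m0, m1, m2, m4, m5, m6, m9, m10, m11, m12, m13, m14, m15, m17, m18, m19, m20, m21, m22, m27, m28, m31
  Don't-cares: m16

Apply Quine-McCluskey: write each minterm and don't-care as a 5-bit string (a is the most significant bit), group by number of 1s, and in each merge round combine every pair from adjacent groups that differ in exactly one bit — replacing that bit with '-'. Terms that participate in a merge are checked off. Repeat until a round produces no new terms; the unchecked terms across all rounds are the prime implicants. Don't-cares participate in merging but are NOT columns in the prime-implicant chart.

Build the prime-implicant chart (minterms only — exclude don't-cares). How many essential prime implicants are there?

4

[col 0] 00000*, 00001*, 00010*, 00100*, 00101*, 00110*, 01001*, 01010*, 01011*, 01100*, 01101*, 01110*, 01111*, 10000*, 10001*, 10010*, 10011*, 10100*, 10101*, 10110*, 11011*, 11100*, 11111*
[col 1] -0000*, -0001*, -0010*, -0100*, -0101*, -0110*, -1011*, -1100*, -1111*, 0-001*, 0-010*, 0-100*, 0-101*, 0-110*, 00-00*, 00-01*, 00-10*, 000-0*, 0000-*, 001-0*, 0010-*, 01-01*, 01-10*, 01-11*, 010-1*, 0101-*, 011-0*, 011-1*, 0110-*, 0111-*, 1-011, 1-100*, 10-00*, 10-01*, 10-10*, 100-0*, 100-1*, 1000-*, 1001-*, 101-0*, 1010-*, 11-11*
[col 2] --100, -0-00*, -0-01*, -0-10*, -00-0*, -000-*, -01-0*, -010-*, -1-11, 0--01, 0--10, 0-1-0, 0-10-, 00--0*, 00-0-*, 01--1, 01-1-, 011--, 10--0*, 10-0-*, 100--
[col 3] -0--0, -0-0-
Prime implicants: --100, -0--0, -0-0-, -1-11, 0--01, 0--10, 0-1-0, 0-10-, 01--1, 01-1-, 011--, 1-011, 100--
PI chart (minterm → PIs covering it):
  0 | -0--0,-0-0-
  1 | -0-0-,0--01
  2 | -0--0,0--10
  4 | --100,-0--0,-0-0-,0-1-0,0-10-
  5 | -0-0-,0--01,0-10-
  6 | -0--0,0--10,0-1-0
  9 | 0--01,01--1
  10 | 0--10,01-1-
  11 | -1-11,01--1,01-1-
  12 | --100,0-1-0,0-10-,011--
  13 | 0--01,0-10-,01--1,011--
  14 | 0--10,0-1-0,01-1-,011--
  15 | -1-11,01--1,01-1-,011--
  17 | -0-0-,100--
  18 | -0--0,100--
  19 | 1-011,100--
  20 | --100,-0--0,-0-0-
  21 | -0-0-  (sole → essential)
  22 | -0--0  (sole → essential)
  27 | -1-11,1-011
  28 | --100  (sole → essential)
  31 | -1-11  (sole → essential)
Essential prime implicants: --100, -0--0, -0-0-, -1-11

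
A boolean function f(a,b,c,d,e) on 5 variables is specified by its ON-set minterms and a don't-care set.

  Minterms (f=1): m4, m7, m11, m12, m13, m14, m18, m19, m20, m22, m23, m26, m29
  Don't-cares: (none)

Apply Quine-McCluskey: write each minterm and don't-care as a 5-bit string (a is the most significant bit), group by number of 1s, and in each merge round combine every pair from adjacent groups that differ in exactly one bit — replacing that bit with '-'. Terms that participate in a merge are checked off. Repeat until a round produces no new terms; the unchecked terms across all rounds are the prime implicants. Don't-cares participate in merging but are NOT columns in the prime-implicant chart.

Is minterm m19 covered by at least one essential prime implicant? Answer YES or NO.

Round 0: 00100✓ 00111✓ 01011 01100✓ 01101✓ 01110✓ 10010✓ 10011✓ 10100✓ 10110✓ 10111✓ 11010✓ 11101✓
Round 1: -0100 -0111 -1101 0-100 011-0 0110- 1-010 10-10✓ 10-11✓ 1001-✓ 101-0 1011-✓
Round 2: 10-1-
PIs = {-0100, -0111, -1101, 0-100, 01011, 011-0, 0110-, 1-010, 10-1-, 101-0}
Coverage chart:
  m4: -0100,0-100
  m7: -0111 ←essential
  m11: 01011 ←essential
  m12: 0-100,011-0,0110-
  m13: -1101,0110-
  m14: 011-0 ←essential
  m18: 1-010,10-1-
  m19: 10-1- ←essential
  m20: -0100,101-0
  m22: 10-1-,101-0
  m23: -0111,10-1-
  m26: 1-010 ←essential
  m29: -1101 ←essential
Essential: -0111, -1101, 01011, 011-0, 1-010, 10-1-

YES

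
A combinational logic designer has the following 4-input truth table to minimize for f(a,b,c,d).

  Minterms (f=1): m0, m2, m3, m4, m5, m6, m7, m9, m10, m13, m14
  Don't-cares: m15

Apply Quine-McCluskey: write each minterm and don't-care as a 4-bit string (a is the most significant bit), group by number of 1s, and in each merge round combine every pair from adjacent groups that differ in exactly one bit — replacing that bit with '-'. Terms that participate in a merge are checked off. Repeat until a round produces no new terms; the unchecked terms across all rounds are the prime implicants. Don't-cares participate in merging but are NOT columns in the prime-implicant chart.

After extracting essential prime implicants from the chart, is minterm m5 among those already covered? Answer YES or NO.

size-2^0 implicants → 0000(✓)  0010(✓)  0011(✓)  0100(✓)  0101(✓)  0110(✓)  0111(✓)  1001(✓)  1010(✓)  1101(✓)  1110(✓)  1111(✓)
size-2^1 implicants → -010(✓)  -101(✓)  -110(✓)  -111(✓)  0-00(✓)  0-10(✓)  0-11(✓)  00-0(✓)  001-(✓)  01-0(✓)  01-1(✓)  010-(✓)  011-(✓)  1-01  1-10(✓)  11-1(✓)  111-(✓)
size-2^2 implicants → --10  -1-1  -11-  0--0  0-1-  01--
Unchecked terms (primes): --10, -1-1, -11-, 0--0, 0-1-, 01--, 1-01
Minterm coverage:
  m0 ⊆ 0--0 [E]
  m2 ⊆ --10,0--0,0-1-
  m3 ⊆ 0-1- [E]
  m4 ⊆ 0--0,01--
  m5 ⊆ -1-1,01--
  m6 ⊆ --10,-11-,0--0,0-1-,01--
  m7 ⊆ -1-1,-11-,0-1-,01--
  m9 ⊆ 1-01 [E]
  m10 ⊆ --10 [E]
  m13 ⊆ -1-1,1-01
  m14 ⊆ --10,-11-
E = {--10, 0--0, 0-1-, 1-01}

NO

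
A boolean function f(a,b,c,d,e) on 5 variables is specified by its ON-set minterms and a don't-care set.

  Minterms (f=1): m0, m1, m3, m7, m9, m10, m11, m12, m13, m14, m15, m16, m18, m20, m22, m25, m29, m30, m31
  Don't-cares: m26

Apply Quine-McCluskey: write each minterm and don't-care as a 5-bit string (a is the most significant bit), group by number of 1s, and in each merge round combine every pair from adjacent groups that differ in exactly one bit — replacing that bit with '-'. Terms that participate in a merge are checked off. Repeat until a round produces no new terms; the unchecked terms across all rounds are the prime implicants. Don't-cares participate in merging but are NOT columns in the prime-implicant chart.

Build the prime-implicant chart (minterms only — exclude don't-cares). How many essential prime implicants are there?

4

Round 0: 00000✓ 00001✓ 00011✓ 00111✓ 01001✓ 01010✓ 01011✓ 01100✓ 01101✓ 01110✓ 01111✓ 10000✓ 10010✓ 10100✓ 10110✓ 11001✓ 11010✓ 11101✓ 11110✓ 11111✓
Round 1: -0000 -1001✓ -1010✓ -1101✓ -1110✓ -1111✓ 0-001✓ 0-011✓ 0-111✓ 00-11✓ 000-1✓ 0000- 01-01✓ 01-10✓ 01-11✓ 010-1✓ 0101-✓ 011-0✓ 011-1✓ 0110-✓ 0111-✓ 1-010✓ 1-110✓ 10-00✓ 10-10✓ 100-0✓ 101-0✓ 11-01✓ 11-10✓ 111-1✓ 1111-✓
Round 2: -1-01 -1-10 -11-1 -111- 0--11 0-0-1 01--1 01-1- 011-- 1--10 10--0
PIs = {-0000, -1-01, -1-10, -11-1, -111-, 0--11, 0-0-1, 0000-, 01--1, 01-1-, 011--, 1--10, 10--0}
Coverage chart:
  m0: -0000,0000-
  m1: 0-0-1,0000-
  m3: 0--11,0-0-1
  m7: 0--11 ←essential
  m9: -1-01,0-0-1,01--1
  m10: -1-10,01-1-
  m11: 0--11,0-0-1,01--1,01-1-
  m12: 011-- ←essential
  m13: -1-01,-11-1,01--1,011--
  m14: -1-10,-111-,01-1-,011--
  m15: -11-1,-111-,0--11,01--1,01-1-,011--
  m16: -0000,10--0
  m18: 1--10,10--0
  m20: 10--0 ←essential
  m22: 1--10,10--0
  m25: -1-01 ←essential
  m29: -1-01,-11-1
  m30: -1-10,-111-,1--10
  m31: -11-1,-111-
Essential: -1-01, 0--11, 011--, 10--0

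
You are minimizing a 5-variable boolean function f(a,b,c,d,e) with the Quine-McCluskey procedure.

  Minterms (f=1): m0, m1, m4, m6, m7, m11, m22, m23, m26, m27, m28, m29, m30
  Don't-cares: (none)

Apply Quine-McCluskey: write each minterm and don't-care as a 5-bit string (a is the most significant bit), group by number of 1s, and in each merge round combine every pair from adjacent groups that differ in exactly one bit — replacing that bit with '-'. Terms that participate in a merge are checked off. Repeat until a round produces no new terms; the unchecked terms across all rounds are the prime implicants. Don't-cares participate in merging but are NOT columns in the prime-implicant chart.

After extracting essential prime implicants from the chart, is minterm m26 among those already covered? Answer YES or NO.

[col 0] 00000*, 00001*, 00100*, 00110*, 00111*, 01011*, 10110*, 10111*, 11010*, 11011*, 11100*, 11101*, 11110*
[col 1] -0110*, -0111*, -1011, 00-00, 0000-, 001-0, 0011-*, 1-110, 1011-*, 11-10, 1101-, 111-0, 1110-
[col 2] -011-
Prime implicants: -011-, -1011, 00-00, 0000-, 001-0, 1-110, 11-10, 1101-, 111-0, 1110-
PI chart (minterm → PIs covering it):
  0 | 00-00,0000-
  1 | 0000-  (sole → essential)
  4 | 00-00,001-0
  6 | -011-,001-0
  7 | -011-  (sole → essential)
  11 | -1011  (sole → essential)
  22 | -011-,1-110
  23 | -011-  (sole → essential)
  26 | 11-10,1101-
  27 | -1011,1101-
  28 | 111-0,1110-
  29 | 1110-  (sole → essential)
  30 | 1-110,11-10,111-0
Essential prime implicants: -011-, -1011, 0000-, 1110-

NO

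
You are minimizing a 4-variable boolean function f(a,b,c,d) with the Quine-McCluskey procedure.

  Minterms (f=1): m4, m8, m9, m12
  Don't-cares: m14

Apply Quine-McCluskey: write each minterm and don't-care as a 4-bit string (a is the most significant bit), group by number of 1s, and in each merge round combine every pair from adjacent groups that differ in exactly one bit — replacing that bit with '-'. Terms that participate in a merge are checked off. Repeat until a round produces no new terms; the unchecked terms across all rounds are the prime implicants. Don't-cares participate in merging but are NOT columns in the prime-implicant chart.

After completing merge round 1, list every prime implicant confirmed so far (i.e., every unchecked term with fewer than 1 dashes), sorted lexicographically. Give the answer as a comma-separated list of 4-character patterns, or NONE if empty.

NONE

size-2^0 implicants → 0100(✓)  1000(✓)  1001(✓)  1100(✓)  1110(✓)
size-2^1 implicants → -100  1-00  100-  11-0
Unchecked terms (primes): -100, 1-00, 100-, 11-0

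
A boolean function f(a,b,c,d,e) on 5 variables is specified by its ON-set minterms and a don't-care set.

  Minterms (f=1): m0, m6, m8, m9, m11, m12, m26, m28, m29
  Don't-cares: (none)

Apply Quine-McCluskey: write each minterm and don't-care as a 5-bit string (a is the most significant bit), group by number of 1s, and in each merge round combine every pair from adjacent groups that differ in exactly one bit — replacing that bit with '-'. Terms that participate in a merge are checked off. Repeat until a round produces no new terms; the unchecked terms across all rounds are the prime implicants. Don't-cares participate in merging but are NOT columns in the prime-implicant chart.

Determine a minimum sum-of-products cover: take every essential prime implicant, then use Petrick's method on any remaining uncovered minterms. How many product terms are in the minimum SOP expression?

6

Round 0: 00000✓ 00110 01000✓ 01001✓ 01011✓ 01100✓ 11010 11100✓ 11101✓
Round 1: -1100 0-000 01-00 010-1 0100- 1110-
PIs = {-1100, 0-000, 00110, 01-00, 010-1, 0100-, 11010, 1110-}
Coverage chart:
  m0: 0-000 ←essential
  m6: 00110 ←essential
  m8: 0-000,01-00,0100-
  m9: 010-1,0100-
  m11: 010-1 ←essential
  m12: -1100,01-00
  m26: 11010 ←essential
  m28: -1100,1110-
  m29: 1110- ←essential
Essential: 0-000, 00110, 010-1, 11010, 1110-
Petrick residual → -1100
Min cover (6 terms): bcd'e' + a'c'd'e' + a'b'cde' + a'bc'e + abc'de' + abcd'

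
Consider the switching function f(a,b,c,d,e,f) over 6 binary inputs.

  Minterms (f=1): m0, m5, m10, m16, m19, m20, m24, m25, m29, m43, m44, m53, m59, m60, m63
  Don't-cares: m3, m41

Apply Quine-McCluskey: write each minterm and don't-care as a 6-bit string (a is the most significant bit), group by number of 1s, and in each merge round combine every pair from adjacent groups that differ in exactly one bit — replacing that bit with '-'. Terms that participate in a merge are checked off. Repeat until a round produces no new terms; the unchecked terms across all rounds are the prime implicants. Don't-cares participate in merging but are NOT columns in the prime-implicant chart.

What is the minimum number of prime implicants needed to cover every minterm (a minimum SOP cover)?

[col 0] 000000*, 000011*, 000101, 001010, 010000*, 010011*, 010100*, 011000*, 011001*, 011101*, 101001*, 101011*, 101100*, 110101, 111011*, 111100*, 111111*
[col 1] 0-0000, 0-0011, 01-000, 010-00, 011-01, 01100-, 1-1011, 1-1100, 1010-1, 111-11
Prime implicants: 0-0000, 0-0011, 000101, 001010, 01-000, 010-00, 011-01, 01100-, 1-1011, 1-1100, 1010-1, 110101, 111-11
PI chart (minterm → PIs covering it):
  0 | 0-0000  (sole → essential)
  5 | 000101  (sole → essential)
  10 | 001010  (sole → essential)
  16 | 0-0000,01-000,010-00
  19 | 0-0011  (sole → essential)
  20 | 010-00  (sole → essential)
  24 | 01-000,01100-
  25 | 011-01,01100-
  29 | 011-01  (sole → essential)
  43 | 1-1011,1010-1
  44 | 1-1100  (sole → essential)
  53 | 110101  (sole → essential)
  59 | 1-1011,111-11
  60 | 1-1100  (sole → essential)
  63 | 111-11  (sole → essential)
Essential prime implicants: 0-0000, 0-0011, 000101, 001010, 010-00, 011-01, 1-1100, 110101, 111-11
Petrick residual → 01-000, 1-1011
Minimum SOP uses 11 PIs: a'c'd'e'f' + a'c'd'ef + a'b'c'de'f + a'b'cd'ef' + a'bd'e'f' + a'bc'e'f' + a'bce'f + acd'ef + acde'f' + abc'de'f + abcef

11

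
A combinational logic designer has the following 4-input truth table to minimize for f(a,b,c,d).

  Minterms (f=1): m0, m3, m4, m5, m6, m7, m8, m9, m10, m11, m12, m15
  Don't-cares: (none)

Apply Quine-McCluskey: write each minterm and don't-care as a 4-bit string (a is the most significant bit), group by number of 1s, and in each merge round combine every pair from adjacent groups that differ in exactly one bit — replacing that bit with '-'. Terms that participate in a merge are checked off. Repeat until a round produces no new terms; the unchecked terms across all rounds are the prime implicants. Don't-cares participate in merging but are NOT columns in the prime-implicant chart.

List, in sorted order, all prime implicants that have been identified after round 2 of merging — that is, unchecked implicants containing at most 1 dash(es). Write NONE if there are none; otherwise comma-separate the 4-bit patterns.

NONE

size-2^0 implicants → 0000(✓)  0011(✓)  0100(✓)  0101(✓)  0110(✓)  0111(✓)  1000(✓)  1001(✓)  1010(✓)  1011(✓)  1100(✓)  1111(✓)
size-2^1 implicants → -000(✓)  -011(✓)  -100(✓)  -111(✓)  0-00(✓)  0-11(✓)  01-0(✓)  01-1(✓)  010-(✓)  011-(✓)  1-00(✓)  1-11(✓)  10-0(✓)  10-1(✓)  100-(✓)  101-(✓)
size-2^2 implicants → --00  --11  01--  10--
Unchecked terms (primes): --00, --11, 01--, 10--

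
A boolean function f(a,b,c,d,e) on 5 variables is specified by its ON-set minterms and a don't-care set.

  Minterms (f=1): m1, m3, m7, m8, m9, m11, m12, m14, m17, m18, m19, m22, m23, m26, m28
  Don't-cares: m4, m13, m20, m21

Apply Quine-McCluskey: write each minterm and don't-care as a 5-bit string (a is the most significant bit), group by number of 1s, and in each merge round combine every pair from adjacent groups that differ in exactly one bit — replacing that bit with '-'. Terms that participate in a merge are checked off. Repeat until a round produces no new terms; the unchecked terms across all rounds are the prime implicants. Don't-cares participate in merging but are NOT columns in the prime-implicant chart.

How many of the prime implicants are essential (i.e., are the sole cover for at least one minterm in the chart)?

size-2^0 implicants → 00001(✓)  00011(✓)  00100(✓)  00111(✓)  01000(✓)  01001(✓)  01011(✓)  01100(✓)  01101(✓)  01110(✓)  10001(✓)  10010(✓)  10011(✓)  10100(✓)  10101(✓)  10110(✓)  10111(✓)  11010(✓)  11100(✓)
size-2^1 implicants → -0001(✓)  -0011(✓)  -0100(✓)  -0111(✓)  -1100(✓)  0-001(✓)  0-011(✓)  0-100(✓)  00-11(✓)  000-1(✓)  01-00(✓)  01-01(✓)  010-1(✓)  0100-(✓)  011-0  0110-(✓)  1-010  1-100(✓)  10-01(✓)  10-10(✓)  10-11(✓)  100-1(✓)  1001-(✓)  101-0(✓)  101-1(✓)  1010-(✓)  1011-(✓)
size-2^2 implicants → --100  -0-11  -00-1  0-0-1  01-0-  10--1  10-1-  101--
Unchecked terms (primes): --100, -0-11, -00-1, 0-0-1, 01-0-, 011-0, 1-010, 10--1, 10-1-, 101--
Minterm coverage:
  m1 ⊆ -00-1,0-0-1
  m3 ⊆ -0-11,-00-1,0-0-1
  m7 ⊆ -0-11 [E]
  m8 ⊆ 01-0- [E]
  m9 ⊆ 0-0-1,01-0-
  m11 ⊆ 0-0-1 [E]
  m12 ⊆ --100,01-0-,011-0
  m14 ⊆ 011-0 [E]
  m17 ⊆ -00-1,10--1
  m18 ⊆ 1-010,10-1-
  m19 ⊆ -0-11,-00-1,10--1,10-1-
  m22 ⊆ 10-1-,101--
  m23 ⊆ -0-11,10--1,10-1-,101--
  m26 ⊆ 1-010 [E]
  m28 ⊆ --100 [E]
E = {--100, -0-11, 0-0-1, 01-0-, 011-0, 1-010}

6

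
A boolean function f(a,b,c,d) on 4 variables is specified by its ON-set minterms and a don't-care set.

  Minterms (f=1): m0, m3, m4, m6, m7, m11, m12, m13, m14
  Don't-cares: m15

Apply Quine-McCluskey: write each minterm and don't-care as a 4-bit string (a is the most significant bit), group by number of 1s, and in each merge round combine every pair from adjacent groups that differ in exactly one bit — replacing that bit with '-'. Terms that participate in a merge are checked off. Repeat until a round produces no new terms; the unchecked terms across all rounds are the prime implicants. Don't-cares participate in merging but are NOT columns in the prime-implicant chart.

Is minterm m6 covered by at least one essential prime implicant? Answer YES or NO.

NO

size-2^0 implicants → 0000(✓)  0011(✓)  0100(✓)  0110(✓)  0111(✓)  1011(✓)  1100(✓)  1101(✓)  1110(✓)  1111(✓)
size-2^1 implicants → -011(✓)  -100(✓)  -110(✓)  -111(✓)  0-00  0-11(✓)  01-0(✓)  011-(✓)  1-11(✓)  11-0(✓)  11-1(✓)  110-(✓)  111-(✓)
size-2^2 implicants → --11  -1-0  -11-  11--
Unchecked terms (primes): --11, -1-0, -11-, 0-00, 11--
Minterm coverage:
  m0 ⊆ 0-00 [E]
  m3 ⊆ --11 [E]
  m4 ⊆ -1-0,0-00
  m6 ⊆ -1-0,-11-
  m7 ⊆ --11,-11-
  m11 ⊆ --11 [E]
  m12 ⊆ -1-0,11--
  m13 ⊆ 11-- [E]
  m14 ⊆ -1-0,-11-,11--
E = {--11, 0-00, 11--}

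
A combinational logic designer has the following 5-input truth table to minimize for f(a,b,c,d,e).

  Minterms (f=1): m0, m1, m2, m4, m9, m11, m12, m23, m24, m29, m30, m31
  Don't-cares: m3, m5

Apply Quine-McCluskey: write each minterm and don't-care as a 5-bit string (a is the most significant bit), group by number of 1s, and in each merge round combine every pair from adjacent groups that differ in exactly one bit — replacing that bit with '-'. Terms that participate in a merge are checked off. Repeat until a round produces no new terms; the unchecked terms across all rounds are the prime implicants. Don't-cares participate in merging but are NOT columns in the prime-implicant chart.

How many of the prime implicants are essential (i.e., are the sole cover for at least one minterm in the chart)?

7

Round 0: 00000✓ 00001✓ 00010✓ 00011✓ 00100✓ 00101✓ 01001✓ 01011✓ 01100✓ 10111✓ 11000 11101✓ 11110✓ 11111✓
Round 1: 0-001✓ 0-011✓ 0-100 00-00✓ 00-01✓ 000-0✓ 000-1✓ 0000-✓ 0001-✓ 0010-✓ 010-1✓ 1-111 111-1 1111-
Round 2: 0-0-1 00-0- 000--
PIs = {0-0-1, 0-100, 00-0-, 000--, 1-111, 11000, 111-1, 1111-}
Coverage chart:
  m0: 00-0-,000--
  m1: 0-0-1,00-0-,000--
  m2: 000-- ←essential
  m4: 0-100,00-0-
  m9: 0-0-1 ←essential
  m11: 0-0-1 ←essential
  m12: 0-100 ←essential
  m23: 1-111 ←essential
  m24: 11000 ←essential
  m29: 111-1 ←essential
  m30: 1111- ←essential
  m31: 1-111,111-1,1111-
Essential: 0-0-1, 0-100, 000--, 1-111, 11000, 111-1, 1111-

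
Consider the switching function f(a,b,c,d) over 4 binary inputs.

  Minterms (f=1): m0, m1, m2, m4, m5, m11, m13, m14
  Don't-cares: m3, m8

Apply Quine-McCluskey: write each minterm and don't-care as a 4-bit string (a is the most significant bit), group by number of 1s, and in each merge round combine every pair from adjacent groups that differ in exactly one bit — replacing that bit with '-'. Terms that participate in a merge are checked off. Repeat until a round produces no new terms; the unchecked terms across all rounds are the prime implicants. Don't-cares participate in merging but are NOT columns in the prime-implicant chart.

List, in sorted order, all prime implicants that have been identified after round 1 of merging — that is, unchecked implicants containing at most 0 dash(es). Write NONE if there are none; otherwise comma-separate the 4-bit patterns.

[col 0] 0000*, 0001*, 0010*, 0011*, 0100*, 0101*, 1000*, 1011*, 1101*, 1110
[col 1] -000, -011, -101, 0-00*, 0-01*, 00-0*, 00-1*, 000-*, 001-*, 010-*
[col 2] 0-0-, 00--
Prime implicants: -000, -011, -101, 0-0-, 00--, 1110

1110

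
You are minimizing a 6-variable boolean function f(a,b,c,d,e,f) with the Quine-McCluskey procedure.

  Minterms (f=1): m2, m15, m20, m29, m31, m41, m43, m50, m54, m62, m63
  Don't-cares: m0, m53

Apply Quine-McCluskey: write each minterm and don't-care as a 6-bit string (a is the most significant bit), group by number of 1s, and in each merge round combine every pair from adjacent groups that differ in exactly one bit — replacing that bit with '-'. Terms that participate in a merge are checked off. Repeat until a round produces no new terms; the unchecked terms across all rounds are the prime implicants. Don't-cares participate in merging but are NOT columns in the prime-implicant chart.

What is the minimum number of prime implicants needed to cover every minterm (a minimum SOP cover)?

size-2^0 implicants → 000000(✓)  000010(✓)  001111(✓)  010100  011101(✓)  011111(✓)  101001(✓)  101011(✓)  110010(✓)  110101  110110(✓)  111110(✓)  111111(✓)
size-2^1 implicants → -11111  0-1111  0000-0  0111-1  1010-1  11-110  110-10  11111-
Unchecked terms (primes): -11111, 0-1111, 0000-0, 010100, 0111-1, 1010-1, 11-110, 110-10, 110101, 11111-
Minterm coverage:
  m2 ⊆ 0000-0 [E]
  m15 ⊆ 0-1111 [E]
  m20 ⊆ 010100 [E]
  m29 ⊆ 0111-1 [E]
  m31 ⊆ -11111,0-1111,0111-1
  m41 ⊆ 1010-1 [E]
  m43 ⊆ 1010-1 [E]
  m50 ⊆ 110-10 [E]
  m54 ⊆ 11-110,110-10
  m62 ⊆ 11-110,11111-
  m63 ⊆ -11111,11111-
E = {0-1111, 0000-0, 010100, 0111-1, 1010-1, 110-10}
Petrick residual → 11111-
Cover = a'cdef + a'b'c'd'f' + a'bc'de'f' + a'bcdf + ab'cd'f + abc'ef' + abcde  |cover|=7

7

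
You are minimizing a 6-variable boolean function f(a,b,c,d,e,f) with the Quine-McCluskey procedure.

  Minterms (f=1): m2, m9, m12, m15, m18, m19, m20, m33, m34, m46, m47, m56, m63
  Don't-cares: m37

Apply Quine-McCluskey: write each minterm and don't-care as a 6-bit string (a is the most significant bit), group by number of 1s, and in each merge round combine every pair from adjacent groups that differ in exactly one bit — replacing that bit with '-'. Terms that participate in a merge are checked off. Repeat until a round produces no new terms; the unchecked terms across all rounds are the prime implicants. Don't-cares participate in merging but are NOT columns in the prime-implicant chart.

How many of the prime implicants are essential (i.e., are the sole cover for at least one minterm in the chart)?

10

[col 0] 000010*, 001001, 001100, 001111*, 010010*, 010011*, 010100, 100001*, 100010*, 100101*, 101110*, 101111*, 111000, 111111*
[col 1] -00010, -01111, 0-0010, 01001-, 1-1111, 100-01, 10111-
Prime implicants: -00010, -01111, 0-0010, 001001, 001100, 01001-, 010100, 1-1111, 100-01, 10111-, 111000
PI chart (minterm → PIs covering it):
  2 | -00010,0-0010
  9 | 001001  (sole → essential)
  12 | 001100  (sole → essential)
  15 | -01111  (sole → essential)
  18 | 0-0010,01001-
  19 | 01001-  (sole → essential)
  20 | 010100  (sole → essential)
  33 | 100-01  (sole → essential)
  34 | -00010  (sole → essential)
  46 | 10111-  (sole → essential)
  47 | -01111,1-1111,10111-
  56 | 111000  (sole → essential)
  63 | 1-1111  (sole → essential)
Essential prime implicants: -00010, -01111, 001001, 001100, 01001-, 010100, 1-1111, 100-01, 10111-, 111000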